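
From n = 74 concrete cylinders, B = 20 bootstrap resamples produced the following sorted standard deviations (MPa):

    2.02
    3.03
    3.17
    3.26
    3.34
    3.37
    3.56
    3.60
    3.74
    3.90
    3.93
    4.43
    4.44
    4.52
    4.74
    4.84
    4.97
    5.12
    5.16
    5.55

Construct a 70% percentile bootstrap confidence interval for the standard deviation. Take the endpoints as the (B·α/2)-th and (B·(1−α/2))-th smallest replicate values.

(3.17, 4.97)

α = 0.30; lower rank = 20 × 0.150 = 3; upper rank = 20 × 0.850 = 17.
The 3rd smallest replicate is 3.17; the 17th is 4.97.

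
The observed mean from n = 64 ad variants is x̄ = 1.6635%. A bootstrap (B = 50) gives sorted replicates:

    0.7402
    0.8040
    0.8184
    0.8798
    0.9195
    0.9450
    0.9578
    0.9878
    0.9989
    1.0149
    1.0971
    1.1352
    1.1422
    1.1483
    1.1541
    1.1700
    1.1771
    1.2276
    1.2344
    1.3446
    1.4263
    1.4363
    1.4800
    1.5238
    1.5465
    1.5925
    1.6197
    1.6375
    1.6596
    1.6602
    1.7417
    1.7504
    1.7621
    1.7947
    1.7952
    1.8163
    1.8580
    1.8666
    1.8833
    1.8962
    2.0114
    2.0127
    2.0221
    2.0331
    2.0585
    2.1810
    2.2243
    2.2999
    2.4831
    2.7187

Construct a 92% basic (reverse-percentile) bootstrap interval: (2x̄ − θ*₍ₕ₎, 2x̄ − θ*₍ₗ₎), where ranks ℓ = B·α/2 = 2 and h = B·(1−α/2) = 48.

(1.0271, 2.5230)

Percentile endpoints at ranks 2 and 48: θ*₍2₎ = 0.8040, θ*₍48₎ = 2.2999.
Basic interval reflects these around x̄:
  lower = 2 × 1.6635 − 2.2999 = 1.0271
  upper = 2 × 1.6635 − 0.8040 = 2.5230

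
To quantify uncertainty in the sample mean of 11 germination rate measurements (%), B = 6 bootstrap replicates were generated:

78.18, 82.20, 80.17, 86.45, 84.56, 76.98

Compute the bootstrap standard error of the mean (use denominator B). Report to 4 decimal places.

Bootstrap SE is the standard deviation of the 6 replicate means.
Mean of replicates: (78.18 + 82.20 + 80.17 + 86.45 + 84.56 + 76.98) / 6 = 488.54000 / 6 = 81.42333
Sum of squared deviations: (−3.24333)² + (+0.77667)² + (−1.25333)² + (+5.02667)² + (+3.13667)² + (−4.44333)² = 67.54253
Variance = 67.54253 / 6 = 11.25709
SE* = √11.25709

SE* = 3.3552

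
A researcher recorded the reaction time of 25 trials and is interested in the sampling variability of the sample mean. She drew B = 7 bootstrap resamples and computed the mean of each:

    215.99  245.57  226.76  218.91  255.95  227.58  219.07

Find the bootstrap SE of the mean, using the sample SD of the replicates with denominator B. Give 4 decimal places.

Bootstrap SE is the standard deviation of the 7 replicate means.
Mean of replicates: (215.99 + 245.57 + 226.76 + 218.91 + 255.95 + 227.58 + 219.07) / 7 = 1609.83000 / 7 = 229.97571
Sum of squared deviations: (−13.98571)² + (+15.59429)² + (−3.21571)² + (−11.06571)² + (+25.97429)² + (−2.39571)² + (−10.90571)² = 1370.91037
Variance = 1370.91037 / 7 = 195.84434
SE* = √195.84434

SE* = 13.9944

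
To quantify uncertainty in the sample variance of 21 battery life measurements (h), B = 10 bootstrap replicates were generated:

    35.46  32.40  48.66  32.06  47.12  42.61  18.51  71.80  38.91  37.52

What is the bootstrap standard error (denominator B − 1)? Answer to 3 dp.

SE* = 13.951

Bootstrap SE is the standard deviation of the 10 replicate variances.
Mean of replicates: (35.46 + 32.40 + 48.66 + 32.06 + 47.12 + 42.61 + 18.51 + 71.80 + 38.91 + 37.52) / 10 = 405.0500 / 10 = 40.5050
Sum of squared deviations: (−5.0450)² + (−8.1050)² + (+8.1550)² + (−8.4450)² + (+6.6150)² + (+2.1050)² + (−21.9950)² + (+31.2950)² + (−1.5950)² + (−2.9850)² = 1751.7656
Variance = 1751.7656 / 9 = 194.6406
SE* = √194.6406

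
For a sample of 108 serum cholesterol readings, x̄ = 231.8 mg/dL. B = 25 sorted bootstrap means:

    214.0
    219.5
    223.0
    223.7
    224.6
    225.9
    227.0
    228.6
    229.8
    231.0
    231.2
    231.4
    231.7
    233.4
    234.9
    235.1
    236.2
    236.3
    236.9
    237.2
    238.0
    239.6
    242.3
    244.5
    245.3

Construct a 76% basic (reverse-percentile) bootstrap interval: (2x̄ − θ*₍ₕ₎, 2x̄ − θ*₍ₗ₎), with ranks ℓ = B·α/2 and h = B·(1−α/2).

Percentile endpoints at ranks 3 and 22: θ*₍3₎ = 223.0, θ*₍22₎ = 239.6.
Basic interval reflects these around x̄:
  lower = 2 × 231.8 − 239.6 = 224.0
  upper = 2 × 231.8 − 223.0 = 240.6

(224.0, 240.6)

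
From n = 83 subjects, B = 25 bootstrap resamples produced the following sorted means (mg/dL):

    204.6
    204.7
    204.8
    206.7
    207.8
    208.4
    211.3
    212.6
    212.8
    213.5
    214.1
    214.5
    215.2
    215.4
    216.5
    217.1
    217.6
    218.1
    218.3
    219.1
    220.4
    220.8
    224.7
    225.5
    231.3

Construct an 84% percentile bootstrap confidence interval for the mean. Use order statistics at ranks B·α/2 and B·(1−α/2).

α = 0.16; lower rank = 25 × 0.080 = 2; upper rank = 25 × 0.920 = 23.
The 2nd smallest replicate is 204.7; the 23rd is 224.7.

(204.7, 224.7)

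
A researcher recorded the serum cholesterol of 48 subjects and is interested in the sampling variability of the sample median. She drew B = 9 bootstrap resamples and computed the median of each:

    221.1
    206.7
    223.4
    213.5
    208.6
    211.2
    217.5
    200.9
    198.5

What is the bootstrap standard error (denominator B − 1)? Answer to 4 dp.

Bootstrap SE is the standard deviation of the 9 replicate medians.
Mean of replicates: (221.1 + 206.7 + 223.4 + 213.5 + 208.6 + 211.2 + 217.5 + 200.9 + 198.5) / 9 = 1901.40000 / 9 = 211.26667
Sum of squared deviations: (+9.83333)² + (−4.56667)² + (+12.13333)² + (+2.23333)² + (−2.66667)² + (−0.06667)² + (+6.23333)² + (−10.36667)² + (−12.76667)² = 586.18000
Variance = 586.18000 / 8 = 73.27250
SE* = √73.27250

SE* = 8.5599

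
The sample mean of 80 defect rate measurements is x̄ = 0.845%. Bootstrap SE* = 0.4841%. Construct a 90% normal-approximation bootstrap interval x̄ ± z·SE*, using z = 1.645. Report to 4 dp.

(0.0487, 1.6413)

Margin = 1.645 × 0.4841 = 0.79634
Interval: 0.845 ± 0.79634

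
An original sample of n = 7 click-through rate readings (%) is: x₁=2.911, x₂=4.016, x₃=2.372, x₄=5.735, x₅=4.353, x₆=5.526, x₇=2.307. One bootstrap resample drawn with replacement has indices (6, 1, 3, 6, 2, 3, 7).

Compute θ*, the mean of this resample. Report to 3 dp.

Resample values: 5.526, 2.911, 2.372, 5.526, 4.016, 2.372, 2.307.
Mean = (5.526 + 2.911 + 2.372 + 5.526 + 4.016 + 2.372 + 2.307) / 7 = 25.0300 / 7 = 3.576

θ* = 3.576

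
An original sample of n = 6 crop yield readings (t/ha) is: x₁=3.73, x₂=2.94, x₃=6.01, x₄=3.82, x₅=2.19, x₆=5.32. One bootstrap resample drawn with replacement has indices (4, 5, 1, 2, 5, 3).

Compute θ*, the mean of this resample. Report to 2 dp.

θ* = 3.48

Resample values: 3.82, 2.19, 3.73, 2.94, 2.19, 6.01.
Mean = (3.82 + 2.19 + 3.73 + 2.94 + 2.19 + 6.01) / 6 = 20.880 / 6 = 3.48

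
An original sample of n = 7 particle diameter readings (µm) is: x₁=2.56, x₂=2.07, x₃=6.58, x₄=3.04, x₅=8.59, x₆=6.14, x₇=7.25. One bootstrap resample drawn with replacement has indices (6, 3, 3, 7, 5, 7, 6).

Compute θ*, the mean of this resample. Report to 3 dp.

θ* = 6.933

Resample values: 6.14, 6.58, 6.58, 7.25, 8.59, 7.25, 6.14.
Mean = (6.14 + 6.58 + 6.58 + 7.25 + 8.59 + 7.25 + 6.14) / 7 = 48.530 / 7 = 6.933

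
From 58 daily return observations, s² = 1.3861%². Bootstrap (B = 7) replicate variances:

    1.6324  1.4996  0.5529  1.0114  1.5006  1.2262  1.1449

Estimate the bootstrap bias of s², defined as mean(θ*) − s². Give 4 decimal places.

mean(θ*) = (1.6324 + 1.4996 + 0.5529 + 1.0114 + 1.5006 + 1.2262 + 1.1449) / 7 = 1.22400
bias = 1.22400 − 1.3861

bias = −0.1621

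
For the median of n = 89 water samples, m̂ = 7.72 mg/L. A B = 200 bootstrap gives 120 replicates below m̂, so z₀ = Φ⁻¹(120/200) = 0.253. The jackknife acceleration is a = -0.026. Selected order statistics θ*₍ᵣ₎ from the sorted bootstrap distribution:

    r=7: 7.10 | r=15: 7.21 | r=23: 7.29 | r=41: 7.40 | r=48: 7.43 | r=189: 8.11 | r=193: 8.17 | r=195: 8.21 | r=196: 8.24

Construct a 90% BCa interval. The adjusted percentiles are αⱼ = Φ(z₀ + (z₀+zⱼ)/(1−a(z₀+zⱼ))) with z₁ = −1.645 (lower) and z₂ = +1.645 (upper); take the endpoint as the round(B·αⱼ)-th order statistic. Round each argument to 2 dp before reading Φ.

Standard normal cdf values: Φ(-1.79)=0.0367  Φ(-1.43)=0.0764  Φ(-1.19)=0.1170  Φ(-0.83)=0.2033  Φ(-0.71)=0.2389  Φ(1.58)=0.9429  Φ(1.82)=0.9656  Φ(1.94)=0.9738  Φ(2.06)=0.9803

Lower: z₀ + z₁ = 0.253 + (-1.645) = -1.392; 1 − a(z₀+z₁) = 1 − (-0.026)(-1.392) = 0.9638; argument = 0.253 + (-1.392)/0.9638 = -1.1913 → -1.19.
α₁ = Φ(-1.19) = 0.1170; rank = round(200 × 0.1170) = 23; θ*₍23₎ = 7.29.
Upper: z₀ + z₂ = 1.898; 1 − a(z₀+z₂) = 1.0493; argument = 2.0617 → 2.06; α₂ = 0.9803; rank = 196; θ*₍196₎ = 8.24.

(7.29, 8.24)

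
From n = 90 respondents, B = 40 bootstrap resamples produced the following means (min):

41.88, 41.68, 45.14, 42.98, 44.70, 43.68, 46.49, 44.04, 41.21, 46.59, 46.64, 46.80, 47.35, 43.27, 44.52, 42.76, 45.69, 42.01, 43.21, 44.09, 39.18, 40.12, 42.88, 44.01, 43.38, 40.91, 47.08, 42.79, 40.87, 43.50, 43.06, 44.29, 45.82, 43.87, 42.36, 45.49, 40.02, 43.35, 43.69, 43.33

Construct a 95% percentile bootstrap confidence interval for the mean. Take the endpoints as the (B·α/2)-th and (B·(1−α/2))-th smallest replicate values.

(39.18, 47.08)

Sorted replicates: 39.18, 40.02, 40.12, 40.87, 40.91, 41.21, 41.68, 41.88, 42.01, 42.36, 42.76, 42.79, 42.88, 42.98, 43.06, 43.21, 43.27, 43.33, 43.35, 43.38, 43.50, 43.68, 43.69, 43.87, 44.01, 44.04, 44.09, 44.29, 44.52, 44.70, 45.14, 45.49, 45.69, 45.82, 46.49, 46.59, 46.64, 46.80, 47.08, 47.35
α = 0.05; lower rank = 40 × 0.025 = 1; upper rank = 40 × 0.975 = 39.
The 1st smallest replicate is 39.18; the 39th is 47.08.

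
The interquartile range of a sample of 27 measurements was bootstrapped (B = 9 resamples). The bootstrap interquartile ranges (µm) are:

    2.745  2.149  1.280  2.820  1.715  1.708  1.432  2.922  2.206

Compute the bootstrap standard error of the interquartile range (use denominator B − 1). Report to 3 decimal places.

SE* = 0.617

Bootstrap SE is the standard deviation of the 9 replicate interquartile ranges.
Mean of replicates: (2.745 + 2.149 + 1.280 + 2.820 + 1.715 + 1.708 + 1.432 + 2.922 + 2.206) / 9 = 18.9770 / 9 = 2.1086
Sum of squared deviations: (+0.6364)² + (+0.0404)² + (−0.8286)² + (+0.7114)² + (−0.3936)² + (−0.4006)² + (−0.6766)² + (+0.8134)² + (+0.0974)² = 3.0436
Variance = 3.0436 / 8 = 0.3805
SE* = √0.3805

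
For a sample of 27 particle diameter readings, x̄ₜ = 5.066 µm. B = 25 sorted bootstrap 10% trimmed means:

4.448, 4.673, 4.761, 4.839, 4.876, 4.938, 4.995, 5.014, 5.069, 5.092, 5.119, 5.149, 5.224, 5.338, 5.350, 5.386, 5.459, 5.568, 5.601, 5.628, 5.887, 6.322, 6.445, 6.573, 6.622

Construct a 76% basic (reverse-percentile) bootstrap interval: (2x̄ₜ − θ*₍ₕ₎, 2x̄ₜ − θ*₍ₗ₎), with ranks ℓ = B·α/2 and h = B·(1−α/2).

Percentile endpoints at ranks 3 and 22: θ*₍3₎ = 4.761, θ*₍22₎ = 6.322.
Basic interval reflects these around x̄ₜ:
  lower = 2 × 5.066 − 6.322 = 3.810
  upper = 2 × 5.066 − 4.761 = 5.371

(3.810, 5.371)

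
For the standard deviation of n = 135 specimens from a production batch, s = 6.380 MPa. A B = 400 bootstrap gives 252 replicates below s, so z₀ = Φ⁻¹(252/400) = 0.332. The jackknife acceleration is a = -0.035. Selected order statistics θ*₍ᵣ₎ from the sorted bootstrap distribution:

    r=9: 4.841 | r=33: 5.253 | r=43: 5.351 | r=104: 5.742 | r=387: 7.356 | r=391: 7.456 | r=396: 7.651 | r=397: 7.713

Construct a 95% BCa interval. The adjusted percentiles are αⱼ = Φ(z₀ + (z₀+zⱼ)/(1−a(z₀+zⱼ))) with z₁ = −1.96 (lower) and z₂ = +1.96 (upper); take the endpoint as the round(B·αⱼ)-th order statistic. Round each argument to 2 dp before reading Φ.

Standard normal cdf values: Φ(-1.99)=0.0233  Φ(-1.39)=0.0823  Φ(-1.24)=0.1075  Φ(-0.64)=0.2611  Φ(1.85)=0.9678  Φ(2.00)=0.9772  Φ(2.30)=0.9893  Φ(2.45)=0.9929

(5.253, 7.713)

Lower: z₀ + z₁ = 0.332 + (-1.960) = -1.628; 1 − a(z₀+z₁) = 1 − (-0.035)(-1.628) = 0.9430; argument = 0.332 + (-1.628)/0.9430 = -1.3944 → -1.39.
α₁ = Φ(-1.39) = 0.0823; rank = round(400 × 0.0823) = 33; θ*₍33₎ = 5.253.
Upper: z₀ + z₂ = 2.292; 1 − a(z₀+z₂) = 1.0802; argument = 2.4538 → 2.45; α₂ = 0.9929; rank = 397; θ*₍397₎ = 7.713.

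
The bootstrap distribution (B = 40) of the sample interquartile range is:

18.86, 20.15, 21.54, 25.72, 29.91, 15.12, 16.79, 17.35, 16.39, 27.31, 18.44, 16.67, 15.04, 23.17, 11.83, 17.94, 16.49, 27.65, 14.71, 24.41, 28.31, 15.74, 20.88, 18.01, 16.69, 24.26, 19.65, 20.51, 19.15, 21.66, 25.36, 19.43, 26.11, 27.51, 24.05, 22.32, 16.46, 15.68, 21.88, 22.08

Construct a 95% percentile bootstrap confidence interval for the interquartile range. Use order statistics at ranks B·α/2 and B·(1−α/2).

(11.83, 28.31)

Sorted replicates: 11.83, 14.71, 15.04, 15.12, 15.68, 15.74, 16.39, 16.46, 16.49, 16.67, 16.69, 16.79, 17.35, 17.94, 18.01, 18.44, 18.86, 19.15, 19.43, 19.65, 20.15, 20.51, 20.88, 21.54, 21.66, 21.88, 22.08, 22.32, 23.17, 24.05, 24.26, 24.41, 25.36, 25.72, 26.11, 27.31, 27.51, 27.65, 28.31, 29.91
α = 0.05; lower rank = 40 × 0.025 = 1; upper rank = 40 × 0.975 = 39.
The 1st smallest replicate is 11.83; the 39th is 28.31.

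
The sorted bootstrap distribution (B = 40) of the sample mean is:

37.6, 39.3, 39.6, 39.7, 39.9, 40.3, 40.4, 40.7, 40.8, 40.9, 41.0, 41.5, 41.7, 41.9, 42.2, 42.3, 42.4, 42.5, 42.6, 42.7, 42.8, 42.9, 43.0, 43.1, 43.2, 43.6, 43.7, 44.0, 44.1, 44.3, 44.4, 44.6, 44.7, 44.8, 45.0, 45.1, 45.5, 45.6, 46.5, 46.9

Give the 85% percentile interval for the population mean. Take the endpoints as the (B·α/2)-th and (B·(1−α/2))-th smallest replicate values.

α = 0.15; lower rank = 40 × 0.075 = 3; upper rank = 40 × 0.925 = 37.
The 3rd smallest replicate is 39.6; the 37th is 45.5.

(39.6, 45.5)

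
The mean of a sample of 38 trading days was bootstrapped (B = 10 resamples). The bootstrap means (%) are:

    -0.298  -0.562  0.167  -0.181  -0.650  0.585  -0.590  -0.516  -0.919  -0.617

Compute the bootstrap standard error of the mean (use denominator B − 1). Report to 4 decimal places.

Bootstrap SE is the standard deviation of the 10 replicate means.
Mean of replicates: ((-0.298) + (-0.562) + 0.167 + (-0.181) + (-0.650) + 0.585 + (-0.590) + (-0.516) + (-0.919) + (-0.617)) / 10 = -3.58100 / 10 = -0.35810
Sum of squared deviations: (+0.06010)² + (−0.20390)² + (+0.52510)² + (+0.17710)² + (−0.29190)² + (+0.94310)² + (−0.23190)² + (−0.15790)² + (−0.56090)² + (−0.25890)² = 1.78727
Variance = 1.78727 / 9 = 0.19859
SE* = √0.19859

SE* = 0.4456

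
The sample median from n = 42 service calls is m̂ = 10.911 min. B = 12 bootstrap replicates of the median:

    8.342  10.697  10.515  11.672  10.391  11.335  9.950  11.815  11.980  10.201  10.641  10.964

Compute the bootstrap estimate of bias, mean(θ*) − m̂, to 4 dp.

bias = −0.2024

mean(θ*) = (8.342 + 10.697 + 10.515 + 11.672 + 10.391 + 11.335 + 9.950 + 11.815 + 11.980 + 10.201 + 10.641 + 10.964) / 12 = 10.70858
bias = 10.70858 − 10.911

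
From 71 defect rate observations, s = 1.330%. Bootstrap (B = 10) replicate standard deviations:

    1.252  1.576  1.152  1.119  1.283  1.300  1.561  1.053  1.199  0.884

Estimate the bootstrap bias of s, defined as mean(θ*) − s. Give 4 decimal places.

mean(θ*) = (1.252 + 1.576 + 1.152 + 1.119 + 1.283 + 1.300 + 1.561 + 1.053 + 1.199 + 0.884) / 10 = 1.23790
bias = 1.23790 − 1.330

bias = −0.0921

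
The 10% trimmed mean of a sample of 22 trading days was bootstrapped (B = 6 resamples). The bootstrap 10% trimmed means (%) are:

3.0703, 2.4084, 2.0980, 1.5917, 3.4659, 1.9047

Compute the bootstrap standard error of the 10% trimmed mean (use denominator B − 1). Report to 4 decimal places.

Bootstrap SE is the standard deviation of the 6 replicate 10% trimmed means.
Mean of replicates: (3.0703 + 2.4084 + 2.0980 + 1.5917 + 3.4659 + 1.9047) / 6 = 14.53900 / 6 = 2.42317
Sum of squared deviations: (+0.64713)² + (−0.01477)² + (−0.32517)² + (−0.83147)² + (+1.04273)² + (−0.51847)² = 2.57217
Variance = 2.57217 / 5 = 0.51443
SE* = √0.51443

SE* = 0.7172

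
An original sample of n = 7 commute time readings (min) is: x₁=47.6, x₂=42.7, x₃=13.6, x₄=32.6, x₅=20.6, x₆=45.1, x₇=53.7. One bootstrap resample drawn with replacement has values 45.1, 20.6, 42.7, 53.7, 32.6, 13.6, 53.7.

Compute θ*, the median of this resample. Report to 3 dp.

θ* = 42.700

Sorted: 13.6, 20.6, 32.6, 42.7, 45.1, 53.7, 53.7
Median = middle value = 42.700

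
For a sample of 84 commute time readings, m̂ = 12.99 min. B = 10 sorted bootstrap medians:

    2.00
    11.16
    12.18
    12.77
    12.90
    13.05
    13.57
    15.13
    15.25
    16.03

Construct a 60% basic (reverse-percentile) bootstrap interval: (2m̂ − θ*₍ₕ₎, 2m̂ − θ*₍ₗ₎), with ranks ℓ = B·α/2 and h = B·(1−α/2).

Percentile endpoints at ranks 2 and 8: θ*₍2₎ = 11.16, θ*₍8₎ = 15.13.
Basic interval reflects these around m̂:
  lower = 2 × 12.99 − 15.13 = 10.85
  upper = 2 × 12.99 − 11.16 = 14.82

(10.85, 14.82)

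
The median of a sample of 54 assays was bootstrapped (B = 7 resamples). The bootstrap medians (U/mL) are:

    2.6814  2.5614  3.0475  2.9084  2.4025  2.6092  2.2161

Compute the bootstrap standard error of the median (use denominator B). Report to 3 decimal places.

SE* = 0.263

Bootstrap SE is the standard deviation of the 7 replicate medians.
Mean of replicates: (2.6814 + 2.5614 + 3.0475 + 2.9084 + 2.4025 + 2.6092 + 2.2161) / 7 = 18.42650 / 7 = 2.63236
Sum of squared deviations: (+0.04904)² + (−0.07096)² + (+0.41514)² + (+0.27604)² + (−0.22986)² + (−0.02316)² + (−0.41626)² = 0.48262
Variance = 0.48262 / 7 = 0.06895
SE* = √0.06895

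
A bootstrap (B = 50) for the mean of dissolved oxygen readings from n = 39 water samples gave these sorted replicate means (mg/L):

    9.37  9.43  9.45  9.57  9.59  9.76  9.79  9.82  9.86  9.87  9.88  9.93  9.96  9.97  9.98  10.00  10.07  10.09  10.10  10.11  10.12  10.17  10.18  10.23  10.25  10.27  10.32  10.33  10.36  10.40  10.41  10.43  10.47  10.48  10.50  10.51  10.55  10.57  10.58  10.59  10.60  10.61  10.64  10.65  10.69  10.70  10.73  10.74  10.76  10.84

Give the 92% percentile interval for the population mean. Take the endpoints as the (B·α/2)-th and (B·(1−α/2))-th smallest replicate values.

α = 0.08; lower rank = 50 × 0.040 = 2; upper rank = 50 × 0.960 = 48.
The 2nd smallest replicate is 9.43; the 48th is 10.74.

(9.43, 10.74)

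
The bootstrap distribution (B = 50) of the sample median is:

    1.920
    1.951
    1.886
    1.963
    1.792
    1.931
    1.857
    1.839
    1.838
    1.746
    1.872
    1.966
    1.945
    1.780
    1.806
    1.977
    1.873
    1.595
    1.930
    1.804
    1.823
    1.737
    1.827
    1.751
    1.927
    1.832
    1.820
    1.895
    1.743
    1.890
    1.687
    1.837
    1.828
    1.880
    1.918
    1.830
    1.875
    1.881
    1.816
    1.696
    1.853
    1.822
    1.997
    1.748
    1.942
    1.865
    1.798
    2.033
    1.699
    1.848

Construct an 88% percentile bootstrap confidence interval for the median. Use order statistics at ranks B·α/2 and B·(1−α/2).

Sorted replicates: 1.595, 1.687, 1.696, 1.699, 1.737, 1.743, 1.746, 1.748, 1.751, 1.780, 1.792, 1.798, 1.804, 1.806, 1.816, 1.820, 1.822, 1.823, 1.827, 1.828, 1.830, 1.832, 1.837, 1.838, 1.839, 1.848, 1.853, 1.857, 1.865, 1.872, 1.873, 1.875, 1.880, 1.881, 1.886, 1.890, 1.895, 1.918, 1.920, 1.927, 1.930, 1.931, 1.942, 1.945, 1.951, 1.963, 1.966, 1.977, 1.997, 2.033
α = 0.12; lower rank = 50 × 0.060 = 3; upper rank = 50 × 0.940 = 47.
The 3rd smallest replicate is 1.696; the 47th is 1.966.

(1.696, 1.966)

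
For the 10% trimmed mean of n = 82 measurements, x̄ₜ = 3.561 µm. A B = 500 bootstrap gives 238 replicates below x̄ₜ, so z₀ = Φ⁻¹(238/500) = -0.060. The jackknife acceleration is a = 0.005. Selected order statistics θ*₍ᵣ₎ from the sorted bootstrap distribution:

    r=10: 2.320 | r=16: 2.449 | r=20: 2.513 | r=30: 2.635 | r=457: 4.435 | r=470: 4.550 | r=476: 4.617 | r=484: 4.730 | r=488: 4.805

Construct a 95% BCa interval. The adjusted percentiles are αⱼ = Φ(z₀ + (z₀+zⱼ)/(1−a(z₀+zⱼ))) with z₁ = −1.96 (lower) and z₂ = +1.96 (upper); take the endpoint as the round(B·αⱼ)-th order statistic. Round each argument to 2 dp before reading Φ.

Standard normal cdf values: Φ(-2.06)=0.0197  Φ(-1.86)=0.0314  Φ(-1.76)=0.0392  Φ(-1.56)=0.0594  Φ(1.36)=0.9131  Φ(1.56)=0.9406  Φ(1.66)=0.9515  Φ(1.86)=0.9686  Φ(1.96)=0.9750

(2.320, 4.730)

Lower: z₀ + z₁ = -0.060 + (-1.960) = -2.020; 1 − a(z₀+z₁) = 1 − (0.005)(-2.020) = 1.0101; argument = -0.060 + (-2.020)/1.0101 = -2.0598 → -2.06.
α₁ = Φ(-2.06) = 0.0197; rank = round(500 × 0.0197) = 10; θ*₍10₎ = 2.320.
Upper: z₀ + z₂ = 1.900; 1 − a(z₀+z₂) = 0.9905; argument = 1.8582 → 1.86; α₂ = 0.9686; rank = 484; θ*₍484₎ = 4.730.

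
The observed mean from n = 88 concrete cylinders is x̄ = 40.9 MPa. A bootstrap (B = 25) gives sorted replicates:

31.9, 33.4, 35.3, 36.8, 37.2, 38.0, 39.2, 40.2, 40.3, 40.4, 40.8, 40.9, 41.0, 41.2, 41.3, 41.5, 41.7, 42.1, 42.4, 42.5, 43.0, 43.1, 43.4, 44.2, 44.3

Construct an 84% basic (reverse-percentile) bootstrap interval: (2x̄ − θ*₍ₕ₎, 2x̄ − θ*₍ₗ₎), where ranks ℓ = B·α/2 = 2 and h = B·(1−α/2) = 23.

(38.4, 48.4)

Percentile endpoints at ranks 2 and 23: θ*₍2₎ = 33.4, θ*₍23₎ = 43.4.
Basic interval reflects these around x̄:
  lower = 2 × 40.9 − 43.4 = 38.4
  upper = 2 × 40.9 − 33.4 = 48.4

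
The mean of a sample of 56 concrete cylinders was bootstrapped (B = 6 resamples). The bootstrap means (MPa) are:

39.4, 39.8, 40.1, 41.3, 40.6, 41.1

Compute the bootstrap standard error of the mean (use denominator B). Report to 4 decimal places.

Bootstrap SE is the standard deviation of the 6 replicate means.
Mean of replicates: (39.4 + 39.8 + 40.1 + 41.3 + 40.6 + 41.1) / 6 = 242.30000 / 6 = 40.38333
Sum of squared deviations: (−0.98333)² + (−0.58333)² + (−0.28333)² + (+0.91667)² + (+0.21667)² + (+0.71667)² = 2.78833
Variance = 2.78833 / 6 = 0.46472
SE* = √0.46472

SE* = 0.6817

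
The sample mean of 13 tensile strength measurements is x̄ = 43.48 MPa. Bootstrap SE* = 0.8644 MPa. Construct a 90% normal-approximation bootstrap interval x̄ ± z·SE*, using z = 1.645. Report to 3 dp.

Margin = 1.645 × 0.8644 = 1.4219
Interval: 43.48 ± 1.4219

(42.058, 44.902)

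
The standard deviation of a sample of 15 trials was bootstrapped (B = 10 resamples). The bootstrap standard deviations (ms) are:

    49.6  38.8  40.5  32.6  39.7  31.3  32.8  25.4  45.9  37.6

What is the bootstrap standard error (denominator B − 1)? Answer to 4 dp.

Bootstrap SE is the standard deviation of the 10 replicate standard deviations.
Mean of replicates: (49.6 + 38.8 + 40.5 + 32.6 + 39.7 + 31.3 + 32.8 + 25.4 + 45.9 + 37.6) / 10 = 374.20000 / 10 = 37.42000
Sum of squared deviations: (+12.18000)² + (+1.38000)² + (+3.08000)² + (−4.82000)² + (+2.28000)² + (−6.12000)² + (−4.62000)² + (−12.02000)² + (+8.48000)² + (+0.18000)² = 463.39600
Variance = 463.39600 / 9 = 51.48844
SE* = √51.48844

SE* = 7.1755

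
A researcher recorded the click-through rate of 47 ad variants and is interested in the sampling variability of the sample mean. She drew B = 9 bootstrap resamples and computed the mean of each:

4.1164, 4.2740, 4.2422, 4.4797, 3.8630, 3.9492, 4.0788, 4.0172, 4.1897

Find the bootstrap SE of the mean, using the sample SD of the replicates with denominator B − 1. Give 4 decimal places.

SE* = 0.1866

Bootstrap SE is the standard deviation of the 9 replicate means.
Mean of replicates: (4.1164 + 4.2740 + 4.2422 + 4.4797 + 3.8630 + 3.9492 + 4.0788 + 4.0172 + 4.1897) / 9 = 37.21020 / 9 = 4.13447
Sum of squared deviations: (−0.01807)² + (+0.13953)² + (+0.10773)² + (+0.34523)² + (−0.27147)² + (−0.18527)² + (−0.05567)² + (−0.11727)² + (+0.05523)² = 0.27851
Variance = 0.27851 / 8 = 0.03481
SE* = √0.03481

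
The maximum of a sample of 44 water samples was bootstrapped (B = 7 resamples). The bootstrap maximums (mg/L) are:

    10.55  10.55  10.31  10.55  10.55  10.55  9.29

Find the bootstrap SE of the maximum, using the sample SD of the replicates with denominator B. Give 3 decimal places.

Bootstrap SE is the standard deviation of the 7 replicate maximums.
Mean of replicates: (10.55 + 10.55 + 10.31 + 10.55 + 10.55 + 10.55 + 9.29) / 7 = 72.3500 / 7 = 10.3357
Sum of squared deviations: (+0.2143)² + (+0.2143)² + (−0.0257)² + (+0.2143)² + (+0.2143)² + (+0.2143)² + (−1.0457)² = 1.3238
Variance = 1.3238 / 7 = 0.1891
SE* = √0.1891

SE* = 0.435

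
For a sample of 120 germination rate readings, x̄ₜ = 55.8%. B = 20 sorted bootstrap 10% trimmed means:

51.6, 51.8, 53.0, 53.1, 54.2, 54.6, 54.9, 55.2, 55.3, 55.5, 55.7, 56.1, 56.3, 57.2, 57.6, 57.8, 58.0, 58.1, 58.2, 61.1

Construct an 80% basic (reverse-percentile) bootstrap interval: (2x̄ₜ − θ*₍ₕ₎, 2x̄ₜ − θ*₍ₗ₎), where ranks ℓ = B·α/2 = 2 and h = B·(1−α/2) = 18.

Percentile endpoints at ranks 2 and 18: θ*₍2₎ = 51.8, θ*₍18₎ = 58.1.
Basic interval reflects these around x̄ₜ:
  lower = 2 × 55.8 − 58.1 = 53.5
  upper = 2 × 55.8 − 51.8 = 59.8

(53.5, 59.8)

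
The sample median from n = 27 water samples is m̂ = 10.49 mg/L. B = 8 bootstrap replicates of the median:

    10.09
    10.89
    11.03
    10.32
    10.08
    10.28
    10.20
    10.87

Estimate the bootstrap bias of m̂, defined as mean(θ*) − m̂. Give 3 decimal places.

bias = −0.020

mean(θ*) = (10.09 + 10.89 + 11.03 + 10.32 + 10.08 + 10.28 + 10.20 + 10.87) / 8 = 10.4700
bias = 10.4700 − 10.49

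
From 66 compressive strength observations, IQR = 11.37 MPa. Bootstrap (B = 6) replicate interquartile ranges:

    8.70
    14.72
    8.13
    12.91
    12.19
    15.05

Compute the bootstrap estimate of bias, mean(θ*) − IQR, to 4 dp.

mean(θ*) = (8.70 + 14.72 + 8.13 + 12.91 + 12.19 + 15.05) / 6 = 11.95000
bias = 11.95000 − 11.37

bias = +0.5800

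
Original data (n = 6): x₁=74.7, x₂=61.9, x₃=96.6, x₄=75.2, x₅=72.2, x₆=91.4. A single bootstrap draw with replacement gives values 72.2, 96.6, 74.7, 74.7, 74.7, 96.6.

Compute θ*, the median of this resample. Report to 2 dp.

θ* = 74.70

Sorted: 72.2, 74.7, 74.7, 74.7, 96.6, 96.6
Median = average of the two middle values = 74.70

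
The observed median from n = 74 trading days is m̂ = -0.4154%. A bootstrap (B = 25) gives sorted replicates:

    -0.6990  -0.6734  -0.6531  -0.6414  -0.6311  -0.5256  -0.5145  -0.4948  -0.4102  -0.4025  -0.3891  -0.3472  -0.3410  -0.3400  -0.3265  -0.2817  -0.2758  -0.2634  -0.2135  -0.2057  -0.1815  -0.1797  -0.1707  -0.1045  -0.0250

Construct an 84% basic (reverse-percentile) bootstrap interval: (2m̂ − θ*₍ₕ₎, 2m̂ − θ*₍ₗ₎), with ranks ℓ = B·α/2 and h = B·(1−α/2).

Percentile endpoints at ranks 2 and 23: θ*₍2₎ = -0.6734, θ*₍23₎ = -0.1707.
Basic interval reflects these around m̂:
  lower = 2 × -0.4154 − -0.1707 = -0.6601
  upper = 2 × -0.4154 − -0.6734 = -0.1574

(-0.6601, -0.1574)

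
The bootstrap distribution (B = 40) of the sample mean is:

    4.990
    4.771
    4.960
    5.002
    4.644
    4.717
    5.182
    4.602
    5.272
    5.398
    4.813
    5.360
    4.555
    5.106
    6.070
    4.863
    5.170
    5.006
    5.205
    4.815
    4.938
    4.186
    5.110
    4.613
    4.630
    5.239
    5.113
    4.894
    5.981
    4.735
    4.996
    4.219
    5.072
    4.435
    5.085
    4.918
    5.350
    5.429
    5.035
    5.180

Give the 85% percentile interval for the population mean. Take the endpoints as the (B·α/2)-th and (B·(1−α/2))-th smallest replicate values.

Sorted replicates: 4.186, 4.219, 4.435, 4.555, 4.602, 4.613, 4.630, 4.644, 4.717, 4.735, 4.771, 4.813, 4.815, 4.863, 4.894, 4.918, 4.938, 4.960, 4.990, 4.996, 5.002, 5.006, 5.035, 5.072, 5.085, 5.106, 5.110, 5.113, 5.170, 5.180, 5.182, 5.205, 5.239, 5.272, 5.350, 5.360, 5.398, 5.429, 5.981, 6.070
α = 0.15; lower rank = 40 × 0.075 = 3; upper rank = 40 × 0.925 = 37.
The 3rd smallest replicate is 4.435; the 37th is 5.398.

(4.435, 5.398)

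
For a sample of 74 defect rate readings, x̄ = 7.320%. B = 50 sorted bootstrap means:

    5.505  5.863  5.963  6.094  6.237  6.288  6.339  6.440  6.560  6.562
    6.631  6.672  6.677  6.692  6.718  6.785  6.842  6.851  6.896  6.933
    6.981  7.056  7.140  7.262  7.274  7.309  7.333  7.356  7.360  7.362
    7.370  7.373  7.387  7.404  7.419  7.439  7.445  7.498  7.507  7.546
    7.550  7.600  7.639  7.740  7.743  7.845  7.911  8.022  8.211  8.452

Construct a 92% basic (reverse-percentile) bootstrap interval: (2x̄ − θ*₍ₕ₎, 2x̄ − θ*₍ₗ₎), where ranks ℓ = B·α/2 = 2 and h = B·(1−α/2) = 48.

(6.618, 8.777)

Percentile endpoints at ranks 2 and 48: θ*₍2₎ = 5.863, θ*₍48₎ = 8.022.
Basic interval reflects these around x̄:
  lower = 2 × 7.320 − 8.022 = 6.618
  upper = 2 × 7.320 − 5.863 = 8.777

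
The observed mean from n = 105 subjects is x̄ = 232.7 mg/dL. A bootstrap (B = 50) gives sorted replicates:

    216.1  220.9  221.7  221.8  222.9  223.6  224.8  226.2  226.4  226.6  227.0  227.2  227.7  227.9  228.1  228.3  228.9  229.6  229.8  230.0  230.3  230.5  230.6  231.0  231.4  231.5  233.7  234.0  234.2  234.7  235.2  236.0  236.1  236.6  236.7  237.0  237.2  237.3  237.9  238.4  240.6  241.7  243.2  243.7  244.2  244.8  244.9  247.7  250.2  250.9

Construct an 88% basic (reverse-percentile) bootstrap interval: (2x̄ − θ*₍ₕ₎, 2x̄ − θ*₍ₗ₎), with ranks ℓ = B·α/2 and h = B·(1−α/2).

Percentile endpoints at ranks 3 and 47: θ*₍3₎ = 221.7, θ*₍47₎ = 244.9.
Basic interval reflects these around x̄:
  lower = 2 × 232.7 − 244.9 = 220.5
  upper = 2 × 232.7 − 221.7 = 243.7

(220.5, 243.7)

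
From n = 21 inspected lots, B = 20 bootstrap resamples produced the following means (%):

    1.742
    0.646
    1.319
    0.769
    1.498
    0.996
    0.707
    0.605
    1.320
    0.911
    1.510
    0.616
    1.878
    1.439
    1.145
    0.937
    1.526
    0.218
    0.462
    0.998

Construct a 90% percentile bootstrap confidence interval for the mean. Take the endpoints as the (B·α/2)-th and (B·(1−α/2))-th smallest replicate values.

(0.218, 1.742)

Sorted replicates: 0.218, 0.462, 0.605, 0.616, 0.646, 0.707, 0.769, 0.911, 0.937, 0.996, 0.998, 1.145, 1.319, 1.320, 1.439, 1.498, 1.510, 1.526, 1.742, 1.878
α = 0.10; lower rank = 20 × 0.050 = 1; upper rank = 20 × 0.950 = 19.
The 1st smallest replicate is 0.218; the 19th is 1.742.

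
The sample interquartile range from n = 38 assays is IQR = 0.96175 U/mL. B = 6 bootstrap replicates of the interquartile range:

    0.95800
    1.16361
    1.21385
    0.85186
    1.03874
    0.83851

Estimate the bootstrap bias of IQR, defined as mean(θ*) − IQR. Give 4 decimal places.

mean(θ*) = (0.95800 + 1.16361 + 1.21385 + 0.85186 + 1.03874 + 0.83851) / 6 = 1.01076
bias = 1.01076 − 0.96175

bias = +0.0490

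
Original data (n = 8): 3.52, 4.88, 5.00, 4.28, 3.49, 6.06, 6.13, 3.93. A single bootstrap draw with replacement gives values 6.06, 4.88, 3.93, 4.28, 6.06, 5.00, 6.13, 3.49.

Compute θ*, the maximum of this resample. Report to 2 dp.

Maximum = 6.13

θ* = 6.13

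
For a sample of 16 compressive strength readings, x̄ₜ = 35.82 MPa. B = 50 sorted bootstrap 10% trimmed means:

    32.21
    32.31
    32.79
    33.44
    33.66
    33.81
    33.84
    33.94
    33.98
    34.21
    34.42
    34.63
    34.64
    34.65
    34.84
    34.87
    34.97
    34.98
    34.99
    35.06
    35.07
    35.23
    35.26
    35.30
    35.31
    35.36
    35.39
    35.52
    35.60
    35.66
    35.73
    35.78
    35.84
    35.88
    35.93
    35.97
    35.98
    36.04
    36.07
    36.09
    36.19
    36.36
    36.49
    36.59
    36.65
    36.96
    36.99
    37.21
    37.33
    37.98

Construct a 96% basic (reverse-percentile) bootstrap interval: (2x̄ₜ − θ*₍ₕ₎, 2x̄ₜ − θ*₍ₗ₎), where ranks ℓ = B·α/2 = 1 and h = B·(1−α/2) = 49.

Percentile endpoints at ranks 1 and 49: θ*₍1₎ = 32.21, θ*₍49₎ = 37.33.
Basic interval reflects these around x̄ₜ:
  lower = 2 × 35.82 − 37.33 = 34.31
  upper = 2 × 35.82 − 32.21 = 39.43

(34.31, 39.43)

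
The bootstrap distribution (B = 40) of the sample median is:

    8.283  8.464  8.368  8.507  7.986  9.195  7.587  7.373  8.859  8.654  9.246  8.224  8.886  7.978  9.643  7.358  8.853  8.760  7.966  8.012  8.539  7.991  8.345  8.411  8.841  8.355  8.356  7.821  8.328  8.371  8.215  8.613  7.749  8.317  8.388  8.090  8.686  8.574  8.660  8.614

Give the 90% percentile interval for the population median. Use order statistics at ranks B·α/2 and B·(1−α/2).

Sorted replicates: 7.358, 7.373, 7.587, 7.749, 7.821, 7.966, 7.978, 7.986, 7.991, 8.012, 8.090, 8.215, 8.224, 8.283, 8.317, 8.328, 8.345, 8.355, 8.356, 8.368, 8.371, 8.388, 8.411, 8.464, 8.507, 8.539, 8.574, 8.613, 8.614, 8.654, 8.660, 8.686, 8.760, 8.841, 8.853, 8.859, 8.886, 9.195, 9.246, 9.643
α = 0.10; lower rank = 40 × 0.050 = 2; upper rank = 40 × 0.950 = 38.
The 2nd smallest replicate is 7.373; the 38th is 9.195.

(7.373, 9.195)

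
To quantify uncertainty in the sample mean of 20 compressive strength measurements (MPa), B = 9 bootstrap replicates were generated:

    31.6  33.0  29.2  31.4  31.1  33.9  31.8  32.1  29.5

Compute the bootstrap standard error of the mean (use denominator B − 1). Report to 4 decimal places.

SE* = 1.4970

Bootstrap SE is the standard deviation of the 9 replicate means.
Mean of replicates: (31.6 + 33.0 + 29.2 + 31.4 + 31.1 + 33.9 + 31.8 + 32.1 + 29.5) / 9 = 283.60000 / 9 = 31.51111
Sum of squared deviations: (+0.08889)² + (+1.48889)² + (−2.31111)² + (−0.11111)² + (−0.41111)² + (+2.38889)² + (+0.28889)² + (+0.58889)² + (−2.01111)² = 17.92889
Variance = 17.92889 / 8 = 2.24111
SE* = √2.24111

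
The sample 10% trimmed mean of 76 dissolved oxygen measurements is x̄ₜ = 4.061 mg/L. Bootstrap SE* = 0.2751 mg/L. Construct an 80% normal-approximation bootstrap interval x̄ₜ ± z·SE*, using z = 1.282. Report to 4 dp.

(3.7083, 4.4137)

Margin = 1.282 × 0.2751 = 0.35268
Interval: 4.061 ± 0.35268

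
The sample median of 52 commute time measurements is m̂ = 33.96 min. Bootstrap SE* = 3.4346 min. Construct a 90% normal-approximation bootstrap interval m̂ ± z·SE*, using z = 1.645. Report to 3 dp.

(28.310, 39.610)

Margin = 1.645 × 3.4346 = 5.6499
Interval: 33.96 ± 5.6499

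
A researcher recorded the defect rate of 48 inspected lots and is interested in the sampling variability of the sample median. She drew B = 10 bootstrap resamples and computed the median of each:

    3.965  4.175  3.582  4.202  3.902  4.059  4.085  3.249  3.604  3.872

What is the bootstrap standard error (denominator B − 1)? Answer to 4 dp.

SE* = 0.3045

Bootstrap SE is the standard deviation of the 10 replicate medians.
Mean of replicates: (3.965 + 4.175 + 3.582 + 4.202 + 3.902 + 4.059 + 4.085 + 3.249 + 3.604 + 3.872) / 10 = 38.69500 / 10 = 3.86950
Sum of squared deviations: (+0.09550)² + (+0.30550)² + (−0.28750)² + (+0.33250)² + (+0.03250)² + (+0.18950)² + (+0.21550)² + (−0.62050)² + (−0.26550)² + (+0.00250)² = 0.83459
Variance = 0.83459 / 9 = 0.09273
SE* = √0.09273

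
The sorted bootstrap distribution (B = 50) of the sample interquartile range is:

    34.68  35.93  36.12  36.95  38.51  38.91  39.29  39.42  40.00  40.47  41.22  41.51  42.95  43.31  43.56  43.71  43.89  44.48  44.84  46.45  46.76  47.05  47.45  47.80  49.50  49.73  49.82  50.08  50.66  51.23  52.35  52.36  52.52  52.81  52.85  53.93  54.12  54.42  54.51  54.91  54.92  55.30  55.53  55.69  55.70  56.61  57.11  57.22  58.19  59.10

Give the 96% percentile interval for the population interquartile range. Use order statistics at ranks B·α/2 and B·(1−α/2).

(34.68, 58.19)

α = 0.04; lower rank = 50 × 0.020 = 1; upper rank = 50 × 0.980 = 49.
The 1st smallest replicate is 34.68; the 49th is 58.19.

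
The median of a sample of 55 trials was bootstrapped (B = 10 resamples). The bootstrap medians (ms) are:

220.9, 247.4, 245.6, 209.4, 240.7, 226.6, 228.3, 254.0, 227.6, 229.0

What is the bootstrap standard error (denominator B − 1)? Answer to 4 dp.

SE* = 13.6543

Bootstrap SE is the standard deviation of the 10 replicate medians.
Mean of replicates: (220.9 + 247.4 + 245.6 + 209.4 + 240.7 + 226.6 + 228.3 + 254.0 + 227.6 + 229.0) / 10 = 2329.50000 / 10 = 232.95000
Sum of squared deviations: (−12.05000)² + (+14.45000)² + (+12.65000)² + (−23.55000)² + (+7.75000)² + (−6.35000)² + (−4.65000)² + (+21.05000)² + (−5.35000)² + (−3.95000)² = 1677.96500
Variance = 1677.96500 / 9 = 186.44056
SE* = √186.44056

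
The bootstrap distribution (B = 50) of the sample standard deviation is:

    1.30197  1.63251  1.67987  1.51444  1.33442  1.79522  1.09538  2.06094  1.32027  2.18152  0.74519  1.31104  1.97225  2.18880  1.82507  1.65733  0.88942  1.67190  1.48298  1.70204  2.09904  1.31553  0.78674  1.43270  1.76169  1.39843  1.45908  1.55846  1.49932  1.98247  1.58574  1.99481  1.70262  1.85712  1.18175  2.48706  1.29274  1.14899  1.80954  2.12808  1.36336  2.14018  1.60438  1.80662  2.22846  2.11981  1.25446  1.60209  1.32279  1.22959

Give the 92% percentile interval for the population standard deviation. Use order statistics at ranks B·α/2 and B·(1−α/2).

Sorted replicates: 0.74519, 0.78674, 0.88942, 1.09538, 1.14899, 1.18175, 1.22959, 1.25446, 1.29274, 1.30197, 1.31104, 1.31553, 1.32027, 1.32279, 1.33442, 1.36336, 1.39843, 1.43270, 1.45908, 1.48298, 1.49932, 1.51444, 1.55846, 1.58574, 1.60209, 1.60438, 1.63251, 1.65733, 1.67190, 1.67987, 1.70204, 1.70262, 1.76169, 1.79522, 1.80662, 1.80954, 1.82507, 1.85712, 1.97225, 1.98247, 1.99481, 2.06094, 2.09904, 2.11981, 2.12808, 2.14018, 2.18152, 2.18880, 2.22846, 2.48706
α = 0.08; lower rank = 50 × 0.040 = 2; upper rank = 50 × 0.960 = 48.
The 2nd smallest replicate is 0.78674; the 48th is 2.18880.

(0.78674, 2.18880)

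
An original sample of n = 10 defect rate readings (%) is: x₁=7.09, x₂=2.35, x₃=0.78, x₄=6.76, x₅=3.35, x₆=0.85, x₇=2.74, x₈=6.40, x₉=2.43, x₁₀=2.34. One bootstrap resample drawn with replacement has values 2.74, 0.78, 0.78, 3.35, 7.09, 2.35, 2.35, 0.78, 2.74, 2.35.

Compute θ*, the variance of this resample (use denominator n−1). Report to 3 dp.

Mean = 2.5310; sum of squared deviations = 30.8389
s² = 30.8389 / 9 = 3.4265

θ* = 3.427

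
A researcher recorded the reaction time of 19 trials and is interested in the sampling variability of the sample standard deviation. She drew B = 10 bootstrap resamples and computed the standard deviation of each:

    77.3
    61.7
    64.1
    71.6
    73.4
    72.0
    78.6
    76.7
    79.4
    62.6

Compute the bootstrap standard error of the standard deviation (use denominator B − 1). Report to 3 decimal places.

Bootstrap SE is the standard deviation of the 10 replicate standard deviations.
Mean of replicates: (77.3 + 61.7 + 64.1 + 71.6 + 73.4 + 72.0 + 78.6 + 76.7 + 79.4 + 62.6) / 10 = 717.4000 / 10 = 71.7400
Sum of squared deviations: (+5.5600)² + (−10.0400)² + (−7.6400)² + (−0.1400)² + (+1.6600)² + (+0.2600)² + (+6.8600)² + (+4.9600)² + (+7.6600)² + (−9.1400)² = 406.8040
Variance = 406.8040 / 9 = 45.2004
SE* = √45.2004

SE* = 6.723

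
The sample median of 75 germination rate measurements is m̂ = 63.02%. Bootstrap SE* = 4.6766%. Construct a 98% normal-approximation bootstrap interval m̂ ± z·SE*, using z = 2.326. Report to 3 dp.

(52.142, 73.898)

Margin = 2.326 × 4.6766 = 10.8778
Interval: 63.02 ± 10.8778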